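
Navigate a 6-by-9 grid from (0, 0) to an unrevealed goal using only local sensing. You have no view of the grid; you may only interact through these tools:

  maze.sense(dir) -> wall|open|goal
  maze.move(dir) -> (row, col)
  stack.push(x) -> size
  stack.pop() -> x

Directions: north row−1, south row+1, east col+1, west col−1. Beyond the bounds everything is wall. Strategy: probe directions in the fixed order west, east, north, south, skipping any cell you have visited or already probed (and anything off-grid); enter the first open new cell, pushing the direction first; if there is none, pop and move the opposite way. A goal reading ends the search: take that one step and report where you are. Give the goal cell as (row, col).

>>> maze.sense east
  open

>>> stack.push east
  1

>>> maze.move east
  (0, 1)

>>> maze.sense east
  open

>>> stack.push east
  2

>>> maze.move east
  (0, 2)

>>> maze.sense east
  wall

>>> maze.sense south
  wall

>>> stack.pop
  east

>>> maze.move west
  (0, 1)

>>> maze.sense south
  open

>>> stack.push south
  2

>>> maze.move south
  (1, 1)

>>> maze.sense west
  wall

>>> maze.sense south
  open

>>> stack.push south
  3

>>> maze.move south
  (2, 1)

>>> maze.sense west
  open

>>> stack.push west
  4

>>> maze.move west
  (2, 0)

>>> maze.sense south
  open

>>> stack.push south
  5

>>> maze.move south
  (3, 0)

>>> maze.sense east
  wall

>>> maze.sense south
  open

>>> stack.push south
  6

>>> maze.move south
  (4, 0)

>>> maze.sense east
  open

>>> stack.push east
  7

>>> maze.move east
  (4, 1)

>>> maze.sense east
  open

>>> stack.push east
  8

>>> maze.move east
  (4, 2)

>>> maze.sense east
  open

>>> stack.push east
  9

>>> maze.move east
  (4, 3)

>>> maze.sense east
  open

>>> stack.push east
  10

>>> maze.move east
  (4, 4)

>>> maze.sense east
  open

>>> stack.push east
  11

>>> maze.move east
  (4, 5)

>>> maze.sense east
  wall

>>> maze.sense north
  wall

>>> maze.sense south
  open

>>> stack.push south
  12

>>> maze.move south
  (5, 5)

>>> maze.sense west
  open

>>> stack.push west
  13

>>> maze.move west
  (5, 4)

>>> maze.sense west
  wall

>>> stack.pop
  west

>>> maze.move east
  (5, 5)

>>> maze.sense east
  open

>>> stack.push east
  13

>>> maze.move east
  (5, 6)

>>> maze.sense east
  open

>>> stack.push east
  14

>>> maze.move east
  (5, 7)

>>> maze.sense east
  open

>>> stack.push east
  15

>>> maze.move east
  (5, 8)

>>> maze.sense north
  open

>>> stack.push north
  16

>>> maze.move north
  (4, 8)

>>> maze.sense west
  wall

>>> maze.sense north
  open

>>> stack.push north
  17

>>> maze.move north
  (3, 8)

>>> maze.sense west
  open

>>> stack.push west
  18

>>> maze.move west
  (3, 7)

>>> maze.sense west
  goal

>>> maze.move west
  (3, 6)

Answer: (3, 6)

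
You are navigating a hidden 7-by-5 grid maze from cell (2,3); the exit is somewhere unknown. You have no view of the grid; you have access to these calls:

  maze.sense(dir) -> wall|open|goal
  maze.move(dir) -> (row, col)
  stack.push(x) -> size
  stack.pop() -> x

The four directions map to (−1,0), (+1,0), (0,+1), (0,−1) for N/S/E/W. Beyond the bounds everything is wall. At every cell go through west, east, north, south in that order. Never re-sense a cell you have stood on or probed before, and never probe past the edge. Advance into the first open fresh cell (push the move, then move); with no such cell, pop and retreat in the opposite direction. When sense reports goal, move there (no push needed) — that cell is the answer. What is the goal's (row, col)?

→ maze.sense(dir=west)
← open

→ stack.push(x=west)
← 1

→ maze.move(dir=west)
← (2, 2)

→ maze.sense(dir=west)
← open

→ stack.push(x=west)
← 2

→ maze.move(dir=west)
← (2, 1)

→ maze.sense(dir=west)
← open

→ stack.push(x=west)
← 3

→ maze.move(dir=west)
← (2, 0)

→ maze.sense(dir=north)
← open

→ stack.push(x=north)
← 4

→ maze.move(dir=north)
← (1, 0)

→ maze.sense(dir=east)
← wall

→ maze.sense(dir=north)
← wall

→ stack.pop()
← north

→ maze.move(dir=south)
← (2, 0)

→ maze.sense(dir=south)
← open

→ stack.push(x=south)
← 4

→ maze.move(dir=south)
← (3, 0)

→ maze.sense(dir=east)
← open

→ stack.push(x=east)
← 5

→ maze.move(dir=east)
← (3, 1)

→ maze.sense(dir=east)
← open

→ stack.push(x=east)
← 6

→ maze.move(dir=east)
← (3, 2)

→ maze.sense(dir=east)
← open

→ stack.push(x=east)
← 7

→ maze.move(dir=east)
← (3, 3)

→ maze.sense(dir=east)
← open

→ stack.push(x=east)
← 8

→ maze.move(dir=east)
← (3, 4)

→ maze.sense(dir=north)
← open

→ stack.push(x=north)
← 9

→ maze.move(dir=north)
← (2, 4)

→ maze.sense(dir=north)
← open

→ stack.push(x=north)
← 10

→ maze.move(dir=north)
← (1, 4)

→ maze.sense(dir=west)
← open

→ stack.push(x=west)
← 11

→ maze.move(dir=west)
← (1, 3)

→ maze.sense(dir=west)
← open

→ stack.push(x=west)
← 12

→ maze.move(dir=west)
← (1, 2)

→ maze.sense(dir=north)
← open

→ stack.push(x=north)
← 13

→ maze.move(dir=north)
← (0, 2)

→ maze.sense(dir=west)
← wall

→ maze.sense(dir=east)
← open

→ stack.push(x=east)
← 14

→ maze.move(dir=east)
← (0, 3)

→ maze.sense(dir=east)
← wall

→ stack.pop()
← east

→ maze.move(dir=west)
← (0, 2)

→ stack.pop()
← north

→ maze.move(dir=south)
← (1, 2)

→ stack.pop()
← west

→ maze.move(dir=east)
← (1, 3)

→ stack.pop()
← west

→ maze.move(dir=east)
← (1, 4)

→ stack.pop()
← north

→ maze.move(dir=south)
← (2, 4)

→ stack.pop()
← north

→ maze.move(dir=south)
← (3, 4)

→ maze.sense(dir=south)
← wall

→ stack.pop()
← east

→ maze.move(dir=west)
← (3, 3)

→ maze.sense(dir=south)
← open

→ stack.push(x=south)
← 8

→ maze.move(dir=south)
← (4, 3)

→ maze.sense(dir=west)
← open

→ stack.push(x=west)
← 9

→ maze.move(dir=west)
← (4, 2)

→ maze.sense(dir=west)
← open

→ stack.push(x=west)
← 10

→ maze.move(dir=west)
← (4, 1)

→ maze.sense(dir=west)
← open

→ stack.push(x=west)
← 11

→ maze.move(dir=west)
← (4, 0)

→ maze.sense(dir=south)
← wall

→ stack.pop()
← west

→ maze.move(dir=east)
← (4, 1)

→ maze.sense(dir=south)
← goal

→ maze.move(dir=south)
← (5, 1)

Answer: (5, 1)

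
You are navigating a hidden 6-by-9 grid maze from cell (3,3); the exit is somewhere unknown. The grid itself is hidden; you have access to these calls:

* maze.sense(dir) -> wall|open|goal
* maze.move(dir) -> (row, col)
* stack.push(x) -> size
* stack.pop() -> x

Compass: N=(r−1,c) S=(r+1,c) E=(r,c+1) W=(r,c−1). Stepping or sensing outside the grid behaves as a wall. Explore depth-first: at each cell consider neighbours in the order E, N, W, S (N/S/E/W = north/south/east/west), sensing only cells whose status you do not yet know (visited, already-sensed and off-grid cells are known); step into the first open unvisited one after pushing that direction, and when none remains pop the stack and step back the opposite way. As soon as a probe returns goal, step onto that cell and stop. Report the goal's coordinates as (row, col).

// 1. maze.sense(east) == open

// 2. stack.push(east) == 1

// 3. maze.move(east) == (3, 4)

// 4. maze.sense(east) == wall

// 5. maze.sense(north) == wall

// 6. maze.sense(south) == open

// 7. stack.push(south) == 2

// 8. maze.move(south) == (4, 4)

// 9. maze.sense(east) == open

// 10. stack.push(east) == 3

// 11. maze.move(east) == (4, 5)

// 12. maze.sense(east) == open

// 13. stack.push(east) == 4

// 14. maze.move(east) == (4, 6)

// 15. maze.sense(east) == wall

// 16. maze.sense(north) == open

// 17. stack.push(north) == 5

// 18. maze.move(north) == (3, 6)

// 19. maze.sense(east) == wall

// 20. maze.sense(north) == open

// 21. stack.push(north) == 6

// 22. maze.move(north) == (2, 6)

// 23. maze.sense(east) == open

// 24. stack.push(east) == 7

// 25. maze.move(east) == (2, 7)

// 26. maze.sense(east) == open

// 27. stack.push(east) == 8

// 28. maze.move(east) == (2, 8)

// 29. maze.sense(north) == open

// 30. stack.push(north) == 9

// 31. maze.move(north) == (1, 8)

// 32. maze.sense(north) == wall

// 33. maze.sense(west) == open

// 34. stack.push(west) == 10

// 35. maze.move(west) == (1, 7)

// 36. maze.sense(north) == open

// 37. stack.push(north) == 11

// 38. maze.move(north) == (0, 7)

// 39. maze.sense(west) == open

// 40. stack.push(west) == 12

// 41. maze.move(west) == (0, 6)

// 42. maze.sense(west) == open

// 43. stack.push(west) == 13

// 44. maze.move(west) == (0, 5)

// 45. maze.sense(west) == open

// 46. stack.push(west) == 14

// 47. maze.move(west) == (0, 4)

// 48. maze.sense(west) == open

// 49. stack.push(west) == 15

// 50. maze.move(west) == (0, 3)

// 51. maze.sense(west) == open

// 52. stack.push(west) == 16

// 53. maze.move(west) == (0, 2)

// 54. maze.sense(west) == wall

// 55. maze.sense(south) == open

// 56. stack.push(south) == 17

// 57. maze.move(south) == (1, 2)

// 58. maze.sense(east) == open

// 59. stack.push(east) == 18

// 60. maze.move(east) == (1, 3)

// 61. maze.sense(east) == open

// 62. stack.push(east) == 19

// 63. maze.move(east) == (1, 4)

// 64. maze.sense(east) == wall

// 65. stack.pop() == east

// 66. maze.move(west) == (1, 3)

// 67. maze.sense(south) == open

// 68. stack.push(south) == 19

// 69. maze.move(south) == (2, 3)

// 70. maze.sense(west) == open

// 71. stack.push(west) == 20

// 72. maze.move(west) == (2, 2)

// 73. maze.sense(west) == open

// 74. stack.push(west) == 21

// 75. maze.move(west) == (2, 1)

// 76. maze.sense(north) == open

// 77. stack.push(north) == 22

// 78. maze.move(north) == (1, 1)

// 79. maze.sense(west) == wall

// 80. stack.pop() == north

// 81. maze.move(south) == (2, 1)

// 82. maze.sense(west) == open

// 83. stack.push(west) == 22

// 84. maze.move(west) == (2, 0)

// 85. maze.sense(south) == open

// 86. stack.push(south) == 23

// 87. maze.move(south) == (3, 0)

// 88. maze.sense(east) == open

// 89. stack.push(east) == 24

// 90. maze.move(east) == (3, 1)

// 91. maze.sense(east) == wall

// 92. maze.sense(south) == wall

// 93. stack.pop() == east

// 94. maze.move(west) == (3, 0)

// 95. maze.sense(south) == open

// 96. stack.push(south) == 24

// 97. maze.move(south) == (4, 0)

// 98. maze.sense(south) == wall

// 99. stack.pop() == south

// 100. maze.move(north) == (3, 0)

// 101. stack.pop() == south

// 102. maze.move(north) == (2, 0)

// 103. stack.pop() == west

// 104. maze.move(east) == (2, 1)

// 105. stack.pop() == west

// 106. maze.move(east) == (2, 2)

// 107. stack.pop() == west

// 108. maze.move(east) == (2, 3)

// 109. stack.pop() == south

// 110. maze.move(north) == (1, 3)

// 111. stack.pop() == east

// 112. maze.move(west) == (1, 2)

// 113. stack.pop() == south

// 114. maze.move(north) == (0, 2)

// 115. stack.pop() == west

// 116. maze.move(east) == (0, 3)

// 117. stack.pop() == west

// 118. maze.move(east) == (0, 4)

// 119. stack.pop() == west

// 120. maze.move(east) == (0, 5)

// 121. stack.pop() == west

// 122. maze.move(east) == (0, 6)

// 123. maze.sense(south) == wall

// 124. stack.pop() == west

// 125. maze.move(east) == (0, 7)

// 126. stack.pop() == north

// 127. maze.move(south) == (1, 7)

// 128. stack.pop() == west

// 129. maze.move(east) == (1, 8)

// 130. stack.pop() == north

// 131. maze.move(south) == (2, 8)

// 132. maze.sense(south) == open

// 133. stack.push(south) == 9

// 134. maze.move(south) == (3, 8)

// 135. maze.sense(south) == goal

// 136. maze.move(south) == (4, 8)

Answer: (4, 8)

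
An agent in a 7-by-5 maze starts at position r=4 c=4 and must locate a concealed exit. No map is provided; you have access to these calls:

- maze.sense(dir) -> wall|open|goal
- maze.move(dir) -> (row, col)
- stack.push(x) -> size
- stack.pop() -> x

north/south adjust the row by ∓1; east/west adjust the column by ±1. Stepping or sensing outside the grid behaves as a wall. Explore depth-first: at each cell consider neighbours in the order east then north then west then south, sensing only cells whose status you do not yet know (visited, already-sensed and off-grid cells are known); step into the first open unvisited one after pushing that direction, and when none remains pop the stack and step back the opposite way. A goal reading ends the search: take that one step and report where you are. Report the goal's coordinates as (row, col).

Step: maze.sense[dir=north]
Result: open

Step: stack.push[x=north]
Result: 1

Step: maze.move[dir=north]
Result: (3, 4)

Step: maze.sense[dir=north]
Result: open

Step: stack.push[x=north]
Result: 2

Step: maze.move[dir=north]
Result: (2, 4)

Step: maze.sense[dir=north]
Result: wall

Step: maze.sense[dir=west]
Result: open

Step: stack.push[x=west]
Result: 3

Step: maze.move[dir=west]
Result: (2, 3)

Step: maze.sense[dir=north]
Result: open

Step: stack.push[x=north]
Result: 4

Step: maze.move[dir=north]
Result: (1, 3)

Step: maze.sense[dir=north]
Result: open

Step: stack.push[x=north]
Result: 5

Step: maze.move[dir=north]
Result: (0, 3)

Step: maze.sense[dir=east]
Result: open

Step: stack.push[x=east]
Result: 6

Step: maze.move[dir=east]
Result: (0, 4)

Step: stack.pop[]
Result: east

Step: maze.move[dir=west]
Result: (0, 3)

Step: maze.sense[dir=west]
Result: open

Step: stack.push[x=west]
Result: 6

Step: maze.move[dir=west]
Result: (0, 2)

Step: maze.sense[dir=west]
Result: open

Step: stack.push[x=west]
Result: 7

Step: maze.move[dir=west]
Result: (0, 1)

Step: maze.sense[dir=west]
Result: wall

Step: maze.sense[dir=south]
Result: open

Step: stack.push[x=south]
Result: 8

Step: maze.move[dir=south]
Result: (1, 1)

Step: maze.sense[dir=east]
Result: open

Step: stack.push[x=east]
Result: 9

Step: maze.move[dir=east]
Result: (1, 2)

Step: maze.sense[dir=south]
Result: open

Step: stack.push[x=south]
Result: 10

Step: maze.move[dir=south]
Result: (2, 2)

Step: maze.sense[dir=west]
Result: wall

Step: maze.sense[dir=south]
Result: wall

Step: stack.pop[]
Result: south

Step: maze.move[dir=north]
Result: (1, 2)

Step: stack.pop[]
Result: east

Step: maze.move[dir=west]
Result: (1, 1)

Step: maze.sense[dir=west]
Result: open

Step: stack.push[x=west]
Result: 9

Step: maze.move[dir=west]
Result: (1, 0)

Step: maze.sense[dir=south]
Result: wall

Step: stack.pop[]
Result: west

Step: maze.move[dir=east]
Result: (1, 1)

Step: stack.pop[]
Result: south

Step: maze.move[dir=north]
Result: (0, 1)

Step: stack.pop[]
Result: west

Step: maze.move[dir=east]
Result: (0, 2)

Step: stack.pop[]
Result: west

Step: maze.move[dir=east]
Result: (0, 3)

Step: stack.pop[]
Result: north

Step: maze.move[dir=south]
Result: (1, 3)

Step: stack.pop[]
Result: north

Step: maze.move[dir=south]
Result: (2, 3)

Step: maze.sense[dir=south]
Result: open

Step: stack.push[x=south]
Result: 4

Step: maze.move[dir=south]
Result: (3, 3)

Step: maze.sense[dir=south]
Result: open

Step: stack.push[x=south]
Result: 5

Step: maze.move[dir=south]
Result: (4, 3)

Step: maze.sense[dir=west]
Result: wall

Step: maze.sense[dir=south]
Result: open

Step: stack.push[x=south]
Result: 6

Step: maze.move[dir=south]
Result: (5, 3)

Step: maze.sense[dir=east]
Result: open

Step: stack.push[x=east]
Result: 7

Step: maze.move[dir=east]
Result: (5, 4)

Step: maze.sense[dir=south]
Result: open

Step: stack.push[x=south]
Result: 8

Step: maze.move[dir=south]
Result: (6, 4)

Step: maze.sense[dir=west]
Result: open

Step: stack.push[x=west]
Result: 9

Step: maze.move[dir=west]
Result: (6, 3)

Step: maze.sense[dir=west]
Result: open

Step: stack.push[x=west]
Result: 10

Step: maze.move[dir=west]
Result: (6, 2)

Step: maze.sense[dir=north]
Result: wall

Step: maze.sense[dir=west]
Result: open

Step: stack.push[x=west]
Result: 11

Step: maze.move[dir=west]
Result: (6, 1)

Step: maze.sense[dir=north]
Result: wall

Step: maze.sense[dir=west]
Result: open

Step: stack.push[x=west]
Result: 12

Step: maze.move[dir=west]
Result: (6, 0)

Step: maze.sense[dir=north]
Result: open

Step: stack.push[x=north]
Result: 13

Step: maze.move[dir=north]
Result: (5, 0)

Step: maze.sense[dir=north]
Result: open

Step: stack.push[x=north]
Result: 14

Step: maze.move[dir=north]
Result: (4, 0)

Step: maze.sense[dir=east]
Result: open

Step: stack.push[x=east]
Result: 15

Step: maze.move[dir=east]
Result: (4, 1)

Step: maze.sense[dir=north]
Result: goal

Step: maze.move[dir=north]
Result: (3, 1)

Answer: (3, 1)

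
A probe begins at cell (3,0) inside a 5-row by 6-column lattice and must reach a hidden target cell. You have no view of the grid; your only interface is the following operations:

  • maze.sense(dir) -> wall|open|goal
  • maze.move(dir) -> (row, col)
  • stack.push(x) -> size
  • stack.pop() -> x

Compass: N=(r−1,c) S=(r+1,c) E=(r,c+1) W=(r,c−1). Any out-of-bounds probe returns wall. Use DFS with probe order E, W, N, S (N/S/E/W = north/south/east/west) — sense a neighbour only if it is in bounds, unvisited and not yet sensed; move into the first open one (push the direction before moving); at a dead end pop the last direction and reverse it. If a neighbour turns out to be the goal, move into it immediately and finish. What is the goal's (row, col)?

[in] maze.sense dir=east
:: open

[in] stack.push x=east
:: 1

[in] maze.move dir=east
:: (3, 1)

[in] maze.sense dir=east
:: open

[in] stack.push x=east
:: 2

[in] maze.move dir=east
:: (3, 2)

[in] maze.sense dir=east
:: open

[in] stack.push x=east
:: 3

[in] maze.move dir=east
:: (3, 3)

[in] maze.sense dir=east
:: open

[in] stack.push x=east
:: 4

[in] maze.move dir=east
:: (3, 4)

[in] maze.sense dir=east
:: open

[in] stack.push x=east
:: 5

[in] maze.move dir=east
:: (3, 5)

[in] maze.sense dir=north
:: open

[in] stack.push x=north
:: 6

[in] maze.move dir=north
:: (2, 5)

[in] maze.sense dir=west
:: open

[in] stack.push x=west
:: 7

[in] maze.move dir=west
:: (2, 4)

[in] maze.sense dir=west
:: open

[in] stack.push x=west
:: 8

[in] maze.move dir=west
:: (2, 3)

[in] maze.sense dir=west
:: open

[in] stack.push x=west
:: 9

[in] maze.move dir=west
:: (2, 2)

[in] maze.sense dir=west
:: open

[in] stack.push x=west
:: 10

[in] maze.move dir=west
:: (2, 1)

[in] maze.sense dir=west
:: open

[in] stack.push x=west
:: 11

[in] maze.move dir=west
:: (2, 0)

[in] maze.sense dir=north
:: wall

[in] stack.pop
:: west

[in] maze.move dir=east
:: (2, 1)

[in] maze.sense dir=north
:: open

[in] stack.push x=north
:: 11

[in] maze.move dir=north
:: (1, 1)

[in] maze.sense dir=east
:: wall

[in] maze.sense dir=north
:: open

[in] stack.push x=north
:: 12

[in] maze.move dir=north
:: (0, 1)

[in] maze.sense dir=east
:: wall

[in] maze.sense dir=west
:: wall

[in] stack.pop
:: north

[in] maze.move dir=south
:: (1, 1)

[in] stack.pop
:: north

[in] maze.move dir=south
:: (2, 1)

[in] stack.pop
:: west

[in] maze.move dir=east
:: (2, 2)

[in] stack.pop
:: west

[in] maze.move dir=east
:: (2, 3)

[in] maze.sense dir=north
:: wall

[in] stack.pop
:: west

[in] maze.move dir=east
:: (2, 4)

[in] maze.sense dir=north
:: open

[in] stack.push x=north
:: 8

[in] maze.move dir=north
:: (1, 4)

[in] maze.sense dir=east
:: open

[in] stack.push x=east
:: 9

[in] maze.move dir=east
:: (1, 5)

[in] maze.sense dir=north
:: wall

[in] stack.pop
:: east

[in] maze.move dir=west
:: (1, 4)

[in] maze.sense dir=north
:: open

[in] stack.push x=north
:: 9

[in] maze.move dir=north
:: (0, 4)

[in] maze.sense dir=west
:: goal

[in] maze.move dir=west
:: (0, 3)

Answer: (0, 3)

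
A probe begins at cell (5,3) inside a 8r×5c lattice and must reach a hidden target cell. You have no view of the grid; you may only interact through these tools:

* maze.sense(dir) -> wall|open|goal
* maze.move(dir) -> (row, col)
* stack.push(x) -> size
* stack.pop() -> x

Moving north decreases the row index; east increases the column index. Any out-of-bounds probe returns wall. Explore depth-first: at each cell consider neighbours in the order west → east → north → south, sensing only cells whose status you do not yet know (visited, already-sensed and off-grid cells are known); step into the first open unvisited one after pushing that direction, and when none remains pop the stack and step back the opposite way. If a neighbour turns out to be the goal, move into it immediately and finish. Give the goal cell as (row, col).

! maze.sense(dir→west) == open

! stack.push(x→west) == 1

! maze.move(dir→west) == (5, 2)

! maze.sense(dir→west) == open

! stack.push(x→west) == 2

! maze.move(dir→west) == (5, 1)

! maze.sense(dir→west) == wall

! maze.sense(dir→north) == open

! stack.push(x→north) == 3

! maze.move(dir→north) == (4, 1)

! maze.sense(dir→west) == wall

! maze.sense(dir→east) == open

! stack.push(x→east) == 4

! maze.move(dir→east) == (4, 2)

! maze.sense(dir→east) == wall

! maze.sense(dir→north) == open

! stack.push(x→north) == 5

! maze.move(dir→north) == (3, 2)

! maze.sense(dir→west) == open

! stack.push(x→west) == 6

! maze.move(dir→west) == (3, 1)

! maze.sense(dir→west) == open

! stack.push(x→west) == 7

! maze.move(dir→west) == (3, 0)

! maze.sense(dir→north) == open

! stack.push(x→north) == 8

! maze.move(dir→north) == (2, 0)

! maze.sense(dir→east) == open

! stack.push(x→east) == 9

! maze.move(dir→east) == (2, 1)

! maze.sense(dir→east) == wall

! maze.sense(dir→north) == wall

! stack.pop() == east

! maze.move(dir→west) == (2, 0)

! maze.sense(dir→north) == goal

! maze.move(dir→north) == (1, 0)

Answer: (1, 0)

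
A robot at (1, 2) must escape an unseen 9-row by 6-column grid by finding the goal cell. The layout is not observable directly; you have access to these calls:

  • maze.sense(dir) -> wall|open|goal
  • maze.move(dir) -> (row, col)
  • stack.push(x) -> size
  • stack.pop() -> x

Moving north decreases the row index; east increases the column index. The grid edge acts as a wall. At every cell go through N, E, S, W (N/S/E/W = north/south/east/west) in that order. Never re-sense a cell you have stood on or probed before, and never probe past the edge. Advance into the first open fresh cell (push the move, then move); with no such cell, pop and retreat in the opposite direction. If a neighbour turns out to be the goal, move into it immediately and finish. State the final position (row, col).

>>> maze.sense dir: north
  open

>>> stack.push x: north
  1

>>> maze.move dir: north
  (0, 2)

>>> maze.sense dir: east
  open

>>> stack.push x: east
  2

>>> maze.move dir: east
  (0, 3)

>>> maze.sense dir: east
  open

>>> stack.push x: east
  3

>>> maze.move dir: east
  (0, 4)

>>> maze.sense dir: east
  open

>>> stack.push x: east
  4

>>> maze.move dir: east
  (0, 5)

>>> maze.sense dir: south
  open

>>> stack.push x: south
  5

>>> maze.move dir: south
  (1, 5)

>>> maze.sense dir: south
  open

>>> stack.push x: south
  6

>>> maze.move dir: south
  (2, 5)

>>> maze.sense dir: south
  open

>>> stack.push x: south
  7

>>> maze.move dir: south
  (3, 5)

>>> maze.sense dir: south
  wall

>>> maze.sense dir: west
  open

>>> stack.push x: west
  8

>>> maze.move dir: west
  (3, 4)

>>> maze.sense dir: north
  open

>>> stack.push x: north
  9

>>> maze.move dir: north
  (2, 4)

>>> maze.sense dir: north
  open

>>> stack.push x: north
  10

>>> maze.move dir: north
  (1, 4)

>>> maze.sense dir: west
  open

>>> stack.push x: west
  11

>>> maze.move dir: west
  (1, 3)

>>> maze.sense dir: south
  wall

>>> stack.pop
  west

>>> maze.move dir: east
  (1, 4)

>>> stack.pop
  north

>>> maze.move dir: south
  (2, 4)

>>> stack.pop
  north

>>> maze.move dir: south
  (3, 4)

>>> maze.sense dir: south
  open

>>> stack.push x: south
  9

>>> maze.move dir: south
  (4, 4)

>>> maze.sense dir: south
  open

>>> stack.push x: south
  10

>>> maze.move dir: south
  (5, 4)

>>> maze.sense dir: east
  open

>>> stack.push x: east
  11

>>> maze.move dir: east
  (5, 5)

>>> maze.sense dir: south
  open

>>> stack.push x: south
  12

>>> maze.move dir: south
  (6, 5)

>>> maze.sense dir: south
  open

>>> stack.push x: south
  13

>>> maze.move dir: south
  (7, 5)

>>> maze.sense dir: south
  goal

>>> maze.move dir: south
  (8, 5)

Answer: (8, 5)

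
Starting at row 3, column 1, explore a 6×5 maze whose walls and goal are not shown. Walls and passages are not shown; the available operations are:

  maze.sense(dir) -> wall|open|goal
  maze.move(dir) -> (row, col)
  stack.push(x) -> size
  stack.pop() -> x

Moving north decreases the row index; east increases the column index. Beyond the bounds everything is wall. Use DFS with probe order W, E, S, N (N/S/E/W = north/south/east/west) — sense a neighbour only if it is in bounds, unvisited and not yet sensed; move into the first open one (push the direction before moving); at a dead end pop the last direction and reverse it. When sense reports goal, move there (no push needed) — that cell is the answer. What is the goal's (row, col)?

-- maze.sense(dir→west) : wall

-- maze.sense(dir→east) : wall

-- maze.sense(dir→south) : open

-- stack.push(x→south) : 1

-- maze.move(dir→south) : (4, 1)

-- maze.sense(dir→west) : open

-- stack.push(x→west) : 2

-- maze.move(dir→west) : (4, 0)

-- maze.sense(dir→south) : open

-- stack.push(x→south) : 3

-- maze.move(dir→south) : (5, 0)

-- maze.sense(dir→east) : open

-- stack.push(x→east) : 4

-- maze.move(dir→east) : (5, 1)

-- maze.sense(dir→east) : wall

-- stack.pop() : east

-- maze.move(dir→west) : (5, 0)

-- stack.pop() : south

-- maze.move(dir→north) : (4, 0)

-- stack.pop() : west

-- maze.move(dir→east) : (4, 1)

-- maze.sense(dir→east) : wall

-- stack.pop() : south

-- maze.move(dir→north) : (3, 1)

-- maze.sense(dir→north) : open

-- stack.push(x→north) : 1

-- maze.move(dir→north) : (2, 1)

-- maze.sense(dir→west) : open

-- stack.push(x→west) : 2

-- maze.move(dir→west) : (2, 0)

-- maze.sense(dir→north) : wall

-- stack.pop() : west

-- maze.move(dir→east) : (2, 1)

-- maze.sense(dir→east) : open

-- stack.push(x→east) : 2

-- maze.move(dir→east) : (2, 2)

-- maze.sense(dir→east) : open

-- stack.push(x→east) : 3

-- maze.move(dir→east) : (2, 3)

-- maze.sense(dir→east) : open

-- stack.push(x→east) : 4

-- maze.move(dir→east) : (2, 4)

-- maze.sense(dir→south) : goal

-- maze.move(dir→south) : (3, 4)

Answer: (3, 4)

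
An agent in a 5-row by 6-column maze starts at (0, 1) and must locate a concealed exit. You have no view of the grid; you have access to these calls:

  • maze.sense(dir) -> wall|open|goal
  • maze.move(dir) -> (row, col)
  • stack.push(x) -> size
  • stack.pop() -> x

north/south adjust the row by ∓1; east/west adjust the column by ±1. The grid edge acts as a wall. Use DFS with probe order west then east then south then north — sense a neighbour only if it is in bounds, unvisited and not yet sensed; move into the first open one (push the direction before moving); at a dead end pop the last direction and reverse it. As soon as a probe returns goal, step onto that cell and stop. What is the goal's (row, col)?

Calling sense with dir=west, — result: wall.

I invoke sense with dir=east, and get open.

Then push with x=east, giving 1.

I run move with dir=east, which returns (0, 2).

Calling sense with dir=east, giving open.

Invoking push with x=east, and get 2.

I use move with dir=east, giving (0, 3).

I call sense with dir=east, → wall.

Now I run sense with dir=south, yielding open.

Invoking push with x=south, which returns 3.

Next I call move with dir=south, and observe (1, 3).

Using sense with dir=west, giving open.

I run push with x=west, and observe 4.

I try move with dir=west, — result: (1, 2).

I use sense with dir=west, and get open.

I call push with x=west, yielding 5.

Now I run move with dir=west, and see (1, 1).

Calling sense with dir=west, giving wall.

I call sense with dir=south, and observe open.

Invoking push with x=south, — result: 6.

Next I call move with dir=south, and observe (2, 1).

I invoke sense with dir=west, → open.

I run push with x=west, giving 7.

Using move with dir=west, and see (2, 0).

I use sense with dir=south, which returns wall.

I use pop(), and see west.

I run move with dir=east, which returns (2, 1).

Invoking sense with dir=east, yielding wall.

Now I run sense with dir=south, — result: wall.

Then pop(), and observe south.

I call move with dir=north, and observe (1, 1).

Invoking pop, — result: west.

I call move with dir=east, : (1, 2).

Now I run pop(), giving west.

I run move with dir=east, and get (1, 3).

I use sense with dir=east, and see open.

Now I run push with x=east, → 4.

Invoking move with dir=east, and see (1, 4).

Calling sense with dir=east, and get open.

I try push with x=east, → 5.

I call move with dir=east, → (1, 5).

Next I call sense with dir=south, giving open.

Now I run push with x=south, which returns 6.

Then move with dir=south, giving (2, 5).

Now I run sense with dir=west, yielding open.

Invoking push with x=west, and get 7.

Next I call move with dir=west, → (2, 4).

I use sense with dir=west, yielding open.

Using push with x=west, : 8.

Now I run move with dir=west, : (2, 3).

I call sense with dir=south, — result: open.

I run push with x=south, : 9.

I invoke move with dir=south, which returns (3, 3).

Next I call sense with dir=west, and see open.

Next I call push with x=west, : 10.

Calling move with dir=west, and observe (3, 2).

I run sense with dir=south, and get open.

Invoking push with x=south, and observe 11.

Then move with dir=south, → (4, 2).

Calling sense with dir=west, and see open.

I call push with x=west, and get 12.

I try move with dir=west, and observe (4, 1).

Invoking sense with dir=west, → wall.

Invoking pop(), → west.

Then move with dir=east, — result: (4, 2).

I invoke sense with dir=east, yielding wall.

Calling pop(), — result: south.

I use move with dir=north, and get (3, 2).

I use pop, and get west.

I try move with dir=east, which returns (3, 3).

I try sense with dir=east, : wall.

Invoking pop(), and observe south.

I try move with dir=north, and see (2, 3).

Now I run pop, — result: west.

I invoke move with dir=east, → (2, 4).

Invoking pop, and observe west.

I invoke move with dir=east, — result: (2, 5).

I call sense with dir=south, giving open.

Then push with x=south, → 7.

I try move with dir=south, and observe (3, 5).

Now I run sense with dir=south, — result: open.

I invoke push with x=south, and get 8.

I invoke move with dir=south, and see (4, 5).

Next I call sense with dir=west, and get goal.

I try move with dir=west, which returns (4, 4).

Answer: (4, 4)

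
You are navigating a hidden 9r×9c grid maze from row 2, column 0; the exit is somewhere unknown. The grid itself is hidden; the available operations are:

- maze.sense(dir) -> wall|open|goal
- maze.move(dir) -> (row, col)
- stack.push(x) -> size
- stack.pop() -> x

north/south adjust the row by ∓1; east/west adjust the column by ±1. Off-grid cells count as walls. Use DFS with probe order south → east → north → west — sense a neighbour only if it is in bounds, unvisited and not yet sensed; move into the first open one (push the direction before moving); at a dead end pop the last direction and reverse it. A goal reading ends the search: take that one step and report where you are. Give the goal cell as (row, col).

$ sense south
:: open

$ push south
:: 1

$ move south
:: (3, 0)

$ sense south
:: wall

$ sense east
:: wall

$ pop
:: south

$ move north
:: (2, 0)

$ sense east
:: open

$ push east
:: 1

$ move east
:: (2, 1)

$ sense east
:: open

$ push east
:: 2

$ move east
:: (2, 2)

$ sense south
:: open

$ push south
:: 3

$ move south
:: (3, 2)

$ sense south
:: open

$ push south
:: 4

$ move south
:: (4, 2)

$ sense south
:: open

$ push south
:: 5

$ move south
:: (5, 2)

$ sense south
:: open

$ push south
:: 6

$ move south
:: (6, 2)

$ sense south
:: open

$ push south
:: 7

$ move south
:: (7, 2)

$ sense south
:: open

$ push south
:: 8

$ move south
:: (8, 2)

$ sense east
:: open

$ push east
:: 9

$ move east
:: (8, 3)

$ sense east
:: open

$ push east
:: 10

$ move east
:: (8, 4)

$ sense east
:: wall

$ sense north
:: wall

$ pop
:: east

$ move west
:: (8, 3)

$ sense north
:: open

$ push north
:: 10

$ move north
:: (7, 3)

$ sense north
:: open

$ push north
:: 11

$ move north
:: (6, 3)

$ sense east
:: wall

$ sense north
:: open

$ push north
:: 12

$ move north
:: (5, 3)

$ sense east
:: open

$ push east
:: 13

$ move east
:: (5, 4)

$ sense east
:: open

$ push east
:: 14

$ move east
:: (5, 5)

$ sense south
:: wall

$ sense east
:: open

$ push east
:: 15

$ move east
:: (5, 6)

$ sense south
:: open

$ push south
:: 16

$ move south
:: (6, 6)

$ sense south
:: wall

$ sense east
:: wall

$ pop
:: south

$ move north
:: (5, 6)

$ sense east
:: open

$ push east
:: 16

$ move east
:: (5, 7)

$ sense east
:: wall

$ sense north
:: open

$ push north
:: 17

$ move north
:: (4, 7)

$ sense east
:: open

$ push east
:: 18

$ move east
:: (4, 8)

$ sense north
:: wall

$ pop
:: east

$ move west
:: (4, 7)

$ sense north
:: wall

$ sense west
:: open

$ push west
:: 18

$ move west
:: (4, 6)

$ sense north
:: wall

$ sense west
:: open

$ push west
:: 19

$ move west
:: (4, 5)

$ sense north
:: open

$ push north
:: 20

$ move north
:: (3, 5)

$ sense north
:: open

$ push north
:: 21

$ move north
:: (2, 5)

$ sense east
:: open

$ push east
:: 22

$ move east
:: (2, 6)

$ sense east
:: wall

$ sense north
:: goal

$ move north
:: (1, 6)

Answer: (1, 6)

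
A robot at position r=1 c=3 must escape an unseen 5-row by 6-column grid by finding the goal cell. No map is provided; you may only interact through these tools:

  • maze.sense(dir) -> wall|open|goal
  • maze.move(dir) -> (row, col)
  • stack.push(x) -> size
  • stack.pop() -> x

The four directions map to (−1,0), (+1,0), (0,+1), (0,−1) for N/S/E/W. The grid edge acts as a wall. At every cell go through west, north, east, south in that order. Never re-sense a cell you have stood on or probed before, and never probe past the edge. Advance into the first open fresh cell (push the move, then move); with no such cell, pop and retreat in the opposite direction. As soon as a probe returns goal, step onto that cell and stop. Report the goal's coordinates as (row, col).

>> maze.sense(west)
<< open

>> stack.push(west)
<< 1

>> maze.move(west)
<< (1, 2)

>> maze.sense(west)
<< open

>> stack.push(west)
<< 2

>> maze.move(west)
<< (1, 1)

>> maze.sense(west)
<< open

>> stack.push(west)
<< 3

>> maze.move(west)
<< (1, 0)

>> maze.sense(north)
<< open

>> stack.push(north)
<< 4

>> maze.move(north)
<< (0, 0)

>> maze.sense(east)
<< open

>> stack.push(east)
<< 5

>> maze.move(east)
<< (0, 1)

>> maze.sense(east)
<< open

>> stack.push(east)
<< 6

>> maze.move(east)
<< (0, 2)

>> maze.sense(east)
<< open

>> stack.push(east)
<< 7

>> maze.move(east)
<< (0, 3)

>> maze.sense(east)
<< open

>> stack.push(east)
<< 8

>> maze.move(east)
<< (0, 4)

>> maze.sense(east)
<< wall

>> maze.sense(south)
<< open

>> stack.push(south)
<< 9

>> maze.move(south)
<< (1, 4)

>> maze.sense(east)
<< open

>> stack.push(east)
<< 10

>> maze.move(east)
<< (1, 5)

>> maze.sense(south)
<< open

>> stack.push(south)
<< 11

>> maze.move(south)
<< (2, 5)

>> maze.sense(west)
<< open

>> stack.push(west)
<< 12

>> maze.move(west)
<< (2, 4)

>> maze.sense(west)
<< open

>> stack.push(west)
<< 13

>> maze.move(west)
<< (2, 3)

>> maze.sense(west)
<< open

>> stack.push(west)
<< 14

>> maze.move(west)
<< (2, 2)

>> maze.sense(west)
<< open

>> stack.push(west)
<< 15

>> maze.move(west)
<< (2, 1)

>> maze.sense(west)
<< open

>> stack.push(west)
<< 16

>> maze.move(west)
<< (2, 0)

>> maze.sense(south)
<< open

>> stack.push(south)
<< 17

>> maze.move(south)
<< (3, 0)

>> maze.sense(east)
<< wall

>> maze.sense(south)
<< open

>> stack.push(south)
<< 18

>> maze.move(south)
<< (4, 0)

>> maze.sense(east)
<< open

>> stack.push(east)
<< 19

>> maze.move(east)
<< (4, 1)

>> maze.sense(east)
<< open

>> stack.push(east)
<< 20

>> maze.move(east)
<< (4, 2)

>> maze.sense(north)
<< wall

>> maze.sense(east)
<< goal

>> maze.move(east)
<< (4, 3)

Answer: (4, 3)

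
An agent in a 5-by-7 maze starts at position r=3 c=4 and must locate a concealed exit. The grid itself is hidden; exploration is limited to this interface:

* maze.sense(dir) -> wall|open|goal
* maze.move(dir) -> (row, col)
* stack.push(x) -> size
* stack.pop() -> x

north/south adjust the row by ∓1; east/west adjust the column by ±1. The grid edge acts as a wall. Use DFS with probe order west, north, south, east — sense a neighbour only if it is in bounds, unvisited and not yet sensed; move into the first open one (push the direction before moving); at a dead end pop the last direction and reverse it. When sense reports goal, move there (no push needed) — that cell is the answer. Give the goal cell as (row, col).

→ maze.sense(dir: west)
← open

→ stack.push(x: west)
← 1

→ maze.move(dir: west)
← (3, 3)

→ maze.sense(dir: west)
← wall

→ maze.sense(dir: north)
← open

→ stack.push(x: north)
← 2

→ maze.move(dir: north)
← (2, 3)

→ maze.sense(dir: west)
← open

→ stack.push(x: west)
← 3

→ maze.move(dir: west)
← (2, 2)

→ maze.sense(dir: west)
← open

→ stack.push(x: west)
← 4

→ maze.move(dir: west)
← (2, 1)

→ maze.sense(dir: west)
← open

→ stack.push(x: west)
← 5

→ maze.move(dir: west)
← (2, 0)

→ maze.sense(dir: north)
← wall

→ maze.sense(dir: south)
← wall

→ stack.pop()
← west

→ maze.move(dir: east)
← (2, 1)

→ maze.sense(dir: north)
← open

→ stack.push(x: north)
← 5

→ maze.move(dir: north)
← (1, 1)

→ maze.sense(dir: north)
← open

→ stack.push(x: north)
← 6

→ maze.move(dir: north)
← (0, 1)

→ maze.sense(dir: west)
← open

→ stack.push(x: west)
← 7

→ maze.move(dir: west)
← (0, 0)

→ stack.pop()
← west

→ maze.move(dir: east)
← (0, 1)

→ maze.sense(dir: east)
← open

→ stack.push(x: east)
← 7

→ maze.move(dir: east)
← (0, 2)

→ maze.sense(dir: south)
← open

→ stack.push(x: south)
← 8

→ maze.move(dir: south)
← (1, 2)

→ maze.sense(dir: east)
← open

→ stack.push(x: east)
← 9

→ maze.move(dir: east)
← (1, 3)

→ maze.sense(dir: north)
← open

→ stack.push(x: north)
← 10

→ maze.move(dir: north)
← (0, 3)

→ maze.sense(dir: east)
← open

→ stack.push(x: east)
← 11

→ maze.move(dir: east)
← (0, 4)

→ maze.sense(dir: south)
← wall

→ maze.sense(dir: east)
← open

→ stack.push(x: east)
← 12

→ maze.move(dir: east)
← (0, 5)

→ maze.sense(dir: south)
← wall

→ maze.sense(dir: east)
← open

→ stack.push(x: east)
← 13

→ maze.move(dir: east)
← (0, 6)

→ maze.sense(dir: south)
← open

→ stack.push(x: south)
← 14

→ maze.move(dir: south)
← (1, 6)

→ maze.sense(dir: south)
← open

→ stack.push(x: south)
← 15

→ maze.move(dir: south)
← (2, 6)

→ maze.sense(dir: west)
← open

→ stack.push(x: west)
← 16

→ maze.move(dir: west)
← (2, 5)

→ maze.sense(dir: west)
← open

→ stack.push(x: west)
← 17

→ maze.move(dir: west)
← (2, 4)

→ stack.pop()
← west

→ maze.move(dir: east)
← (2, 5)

→ maze.sense(dir: south)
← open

→ stack.push(x: south)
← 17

→ maze.move(dir: south)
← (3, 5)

→ maze.sense(dir: south)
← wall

→ maze.sense(dir: east)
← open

→ stack.push(x: east)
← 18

→ maze.move(dir: east)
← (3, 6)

→ maze.sense(dir: south)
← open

→ stack.push(x: south)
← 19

→ maze.move(dir: south)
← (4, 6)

→ stack.pop()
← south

→ maze.move(dir: north)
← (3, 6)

→ stack.pop()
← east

→ maze.move(dir: west)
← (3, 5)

→ stack.pop()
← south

→ maze.move(dir: north)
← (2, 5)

→ stack.pop()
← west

→ maze.move(dir: east)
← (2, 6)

→ stack.pop()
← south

→ maze.move(dir: north)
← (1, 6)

→ stack.pop()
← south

→ maze.move(dir: north)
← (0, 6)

→ stack.pop()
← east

→ maze.move(dir: west)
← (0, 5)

→ stack.pop()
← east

→ maze.move(dir: west)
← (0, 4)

→ stack.pop()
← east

→ maze.move(dir: west)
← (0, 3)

→ stack.pop()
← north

→ maze.move(dir: south)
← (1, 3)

→ stack.pop()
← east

→ maze.move(dir: west)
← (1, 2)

→ stack.pop()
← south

→ maze.move(dir: north)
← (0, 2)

→ stack.pop()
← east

→ maze.move(dir: west)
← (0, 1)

→ stack.pop()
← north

→ maze.move(dir: south)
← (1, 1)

→ stack.pop()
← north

→ maze.move(dir: south)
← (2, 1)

→ maze.sense(dir: south)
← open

→ stack.push(x: south)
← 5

→ maze.move(dir: south)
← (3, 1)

→ maze.sense(dir: south)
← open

→ stack.push(x: south)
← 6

→ maze.move(dir: south)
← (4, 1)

→ maze.sense(dir: west)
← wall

→ maze.sense(dir: east)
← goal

→ maze.move(dir: east)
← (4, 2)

Answer: (4, 2)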